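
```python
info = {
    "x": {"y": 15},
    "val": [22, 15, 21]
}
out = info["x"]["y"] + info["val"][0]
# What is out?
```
Trace:
  info={'x': {'y': 15}, 'val': [22, 15, 21]}
  info={'x': {'y': 15}, 'val': [22, 15, 21]}, out=37

Final answer: 37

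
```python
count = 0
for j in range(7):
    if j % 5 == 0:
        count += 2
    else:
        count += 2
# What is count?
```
Trace:
  count=0
  count=2, j=0
  count=4, j=1
  count=6, j=2
  count=8, j=3
  count=10, j=4
  count=12, j=5
  count=14, j=6

Final answer: 14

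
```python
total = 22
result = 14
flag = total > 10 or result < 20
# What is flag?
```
Trace:
  total=22
  total=22, result=14
  total=22, result=14, flag=True

Final answer: True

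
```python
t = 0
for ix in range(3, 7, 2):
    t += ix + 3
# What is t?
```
Trace:
  t=0
  t=6, ix=3
  t=14, ix=5

Final answer: 14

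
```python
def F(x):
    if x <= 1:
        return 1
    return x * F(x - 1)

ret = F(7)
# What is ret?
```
Call trace:
F(x=7)
  F(x=6)
    F(x=5)
      F(x=4)
        F(x=3)
          F(x=2)
            F(x=1)
            -> return 1
          -> return 2
        -> return 6
      -> return 24
    -> return 120
  -> return 720
-> return 5040

Final answer: 5040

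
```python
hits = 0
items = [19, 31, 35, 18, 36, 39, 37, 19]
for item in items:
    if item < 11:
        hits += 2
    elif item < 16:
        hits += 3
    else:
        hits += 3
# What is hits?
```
Trace:
  hits=0
  hits=3, item=19
  hits=6, item=31
  hits=9, item=35
  hits=12, item=18
  hits=15, item=36
  hits=18, item=39
  hits=21, item=37
  hits=24, item=19

Final answer: 24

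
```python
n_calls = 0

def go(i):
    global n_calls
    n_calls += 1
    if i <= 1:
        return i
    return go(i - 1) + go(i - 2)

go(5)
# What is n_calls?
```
Call trace (a repeated sub-call is expanded the first time; later identical calls just restate its return value):
go(i=5)
  go(i=4)
    go(i=3)
      go(i=2)
        go(i=1)
        -> return 1
        go(i=0)
        -> return 0
      -> return 1
      go(i=1)
      -> return 1
    -> return 2
    go(i=2) -> return 1  (same call as traced above)
  -> return 3
  go(i=3) -> return 2  (same call as traced above)
-> return 5

n_calls is incremented once per call, so count the calls in each subtree. Let C(i) = number of calls made by go(i).
C(0) = C(1) = 1 (base case, no recursion); C(i) = 1 + C(i - 1) + C(i - 2) otherwise.
C(2) = 1 + C(1) + C(0) = 1 + 1 + 1 = 3
C(3) = 1 + C(2) + C(1) = 1 + 3 + 1 = 5
C(4) = 1 + C(3) + C(2) = 1 + 5 + 3 = 9
C(5) = 1 + C(4) + C(3) = 1 + 9 + 5 = 15
n_calls = C(5) = 15

Final answer: 15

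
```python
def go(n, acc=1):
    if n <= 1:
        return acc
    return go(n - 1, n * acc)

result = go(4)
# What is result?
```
Call trace:
go(n=4, acc=1)
  go(n=3, acc=4)
    go(n=2, acc=12)
      go(n=1, acc=24)
      -> return 24
    -> return 24
  -> return 24
-> return 24

Final answer: 24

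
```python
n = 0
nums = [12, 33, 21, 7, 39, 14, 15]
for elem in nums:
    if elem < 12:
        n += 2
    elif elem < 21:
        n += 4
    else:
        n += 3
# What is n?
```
Trace:
  n=0
  n=4, elem=12
  n=7, elem=33
  n=10, elem=21
  n=12, elem=7
  n=15, elem=39
  n=19, elem=14
  n=23, elem=15

Final answer: 23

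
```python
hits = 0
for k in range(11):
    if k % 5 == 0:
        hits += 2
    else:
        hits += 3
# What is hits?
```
Trace:
  hits=0
  hits=2, k=0
  hits=5, k=1
  hits=8, k=2
  hits=11, k=3
  hits=14, k=4
  hits=16, k=5
  hits=19, k=6
  hits=22, k=7
  hits=25, k=8
  hits=28, k=9
  hits=30, k=10

Final answer: 30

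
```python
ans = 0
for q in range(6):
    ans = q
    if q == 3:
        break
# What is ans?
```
Trace:
  ans=0
  ans=0, q=0
  ans=1, q=1
  ans=2, q=2
  ans=3, q=3

Final answer: 3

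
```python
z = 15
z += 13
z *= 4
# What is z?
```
Trace:
  z=15
  z=28
  z=112

Final answer: 112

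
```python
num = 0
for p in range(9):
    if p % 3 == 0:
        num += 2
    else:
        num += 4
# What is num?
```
Trace:
  num=0
  num=2, p=0
  num=6, p=1
  num=10, p=2
  num=12, p=3
  num=16, p=4
  num=20, p=5
  num=22, p=6
  num=26, p=7
  num=30, p=8

Final answer: 30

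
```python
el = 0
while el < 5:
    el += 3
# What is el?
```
Trace:
  el=0
  el=3
  el=6

Final answer: 6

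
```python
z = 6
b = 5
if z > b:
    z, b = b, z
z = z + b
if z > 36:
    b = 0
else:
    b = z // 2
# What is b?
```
Trace:
  z=6
  z=6, b=5
  z=5, b=6
  z=11, b=6
  z=11, b=5

Final answer: 5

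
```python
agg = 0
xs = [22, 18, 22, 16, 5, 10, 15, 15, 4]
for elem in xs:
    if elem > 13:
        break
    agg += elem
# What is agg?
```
Trace:
  agg=0
  agg=0, elem=22

Final answer: 0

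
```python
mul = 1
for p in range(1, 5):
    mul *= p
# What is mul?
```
Trace:
  mul=1
  mul=1, p=1
  mul=2, p=2
  mul=6, p=3
  mul=24, p=4

Final answer: 24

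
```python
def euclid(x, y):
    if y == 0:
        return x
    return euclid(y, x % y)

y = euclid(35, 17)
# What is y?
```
Call trace:
euclid(x=35, y=17)
  euclid(x=17, y=1)
    euclid(x=1, y=0)
    -> return 1
  -> return 1
-> return 1

Final answer: 1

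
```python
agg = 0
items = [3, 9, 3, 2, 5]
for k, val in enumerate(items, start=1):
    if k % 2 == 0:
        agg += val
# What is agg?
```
Trace:
  agg=0
  agg=0, k=1, val=3
  agg=9, k=2, val=9
  agg=9, k=3, val=3
  agg=11, k=4, val=2
  agg=11, k=5, val=5

Final answer: 11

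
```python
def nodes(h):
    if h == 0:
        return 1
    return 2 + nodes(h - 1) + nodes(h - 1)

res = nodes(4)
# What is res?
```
Call trace (a repeated sub-call is expanded the first time; later identical calls just restate its return value):
nodes(h=4)
  nodes(h=3)
    nodes(h=2)
      nodes(h=1)
        nodes(h=0)
        -> return 1
        nodes(h=0)
        -> return 1
      -> return 4
      nodes(h=1) -> return 4  (same call as traced above)
    -> return 10
    nodes(h=2) -> return 10  (same call as traced above)
  -> return 22
  nodes(h=3) -> return 22  (same call as traced above)
-> return 46

Final answer: 46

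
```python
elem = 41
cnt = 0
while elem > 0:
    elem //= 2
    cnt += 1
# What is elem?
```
Trace:
  elem=41
  elem=41, cnt=0
  elem=20, cnt=1
  elem=10, cnt=2
  elem=5, cnt=3
  elem=2, cnt=4
  elem=1, cnt=5
  elem=0, cnt=6

Final answer: 0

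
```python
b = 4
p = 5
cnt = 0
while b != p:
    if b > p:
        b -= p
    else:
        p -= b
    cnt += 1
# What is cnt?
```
Trace:
  b=4
  b=4, p=5
  b=4, p=5, cnt=0
  b=4, p=1, cnt=1
  b=3, p=1, cnt=2
  b=2, p=1, cnt=3
  b=1, p=1, cnt=4

Final answer: 4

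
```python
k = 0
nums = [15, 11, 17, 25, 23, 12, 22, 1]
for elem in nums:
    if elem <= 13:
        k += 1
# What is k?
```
Trace:
  k=0
  k=0, elem=15
  k=1, elem=11
  k=1, elem=17
  k=1, elem=25
  k=1, elem=23
  k=2, elem=12
  k=2, elem=22
  k=3, elem=1

Final answer: 3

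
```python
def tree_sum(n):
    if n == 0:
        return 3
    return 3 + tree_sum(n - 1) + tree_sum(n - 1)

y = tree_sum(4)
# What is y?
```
Call trace (a repeated sub-call is expanded the first time; later identical calls just restate its return value):
tree_sum(n=4)
  tree_sum(n=3)
    tree_sum(n=2)
      tree_sum(n=1)
        tree_sum(n=0)
        -> return 3
        tree_sum(n=0)
        -> return 3
      -> return 9
      tree_sum(n=1) -> return 9  (same call as traced above)
    -> return 21
    tree_sum(n=2) -> return 21  (same call as traced above)
  -> return 45
  tree_sum(n=3) -> return 45  (same call as traced above)
-> return 93

Final answer: 93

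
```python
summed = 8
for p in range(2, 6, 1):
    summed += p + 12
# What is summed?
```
Trace:
  summed=8
  summed=22, p=2
  summed=37, p=3
  summed=53, p=4
  summed=70, p=5

Final answer: 70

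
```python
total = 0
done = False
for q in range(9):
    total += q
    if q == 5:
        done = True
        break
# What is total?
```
Trace:
  total=0
  total=0, done=False
  total=0, done=False, q=0
  total=1, done=False, q=1
  total=3, done=False, q=2
  total=6, done=False, q=3
  total=10, done=False, q=4
  total=15, done=True, q=5

Final answer: 15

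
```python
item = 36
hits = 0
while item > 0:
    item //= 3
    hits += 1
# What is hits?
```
Trace:
  item=36
  item=36, hits=0
  item=12, hits=1
  item=4, hits=2
  item=1, hits=3
  item=0, hits=4

Final answer: 4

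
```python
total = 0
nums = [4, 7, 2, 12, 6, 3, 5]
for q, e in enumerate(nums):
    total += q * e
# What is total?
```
Trace:
  total=0
  total=0, q=0, e=4
  total=7, q=1, e=7
  total=11, q=2, e=2
  total=47, q=3, e=12
  total=71, q=4, e=6
  total=86, q=5, e=3
  total=116, q=6, e=5

Final answer: 116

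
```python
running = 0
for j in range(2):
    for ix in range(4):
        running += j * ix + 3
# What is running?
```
Trace:
  running=0
  running=3, j=0, ix=0
  running=6, j=0, ix=1
  running=9, j=0, ix=2
  running=12, j=0, ix=3
  running=15, j=1, ix=0
  running=19, j=1, ix=1
  running=24, j=1, ix=2
  running=30, j=1, ix=3

Final answer: 30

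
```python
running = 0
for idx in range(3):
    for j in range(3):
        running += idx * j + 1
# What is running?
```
Trace:
  running=0
  running=1, idx=0, j=0
  running=2, idx=0, j=1
  running=3, idx=0, j=2
  running=4, idx=1, j=0
  running=6, idx=1, j=1
  running=9, idx=1, j=2
  running=10, idx=2, j=0
  running=13, idx=2, j=1
  running=18, idx=2, j=2

Final answer: 18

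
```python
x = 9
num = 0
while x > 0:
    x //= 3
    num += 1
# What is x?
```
Trace:
  x=9
  x=9, num=0
  x=3, num=1
  x=1, num=2
  x=0, num=3

Final answer: 0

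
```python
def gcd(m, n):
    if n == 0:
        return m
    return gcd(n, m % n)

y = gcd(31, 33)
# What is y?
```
Call trace:
gcd(m=31, n=33)
  gcd(m=33, n=31)
    gcd(m=31, n=2)
      gcd(m=2, n=1)
        gcd(m=1, n=0)
        -> return 1
      -> return 1
    -> return 1
  -> return 1
-> return 1

Final answer: 1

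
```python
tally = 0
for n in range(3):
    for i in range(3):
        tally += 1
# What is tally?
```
Trace:
  tally=0
  tally=1, n=0, i=0
  tally=2, n=0, i=1
  tally=3, n=0, i=2
  tally=4, n=1, i=0
  tally=5, n=1, i=1
  tally=6, n=1, i=2
  tally=7, n=2, i=0
  tally=8, n=2, i=1
  tally=9, n=2, i=2

Final answer: 9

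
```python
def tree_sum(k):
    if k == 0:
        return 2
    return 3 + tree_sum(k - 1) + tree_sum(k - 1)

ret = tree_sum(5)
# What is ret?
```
Call trace (a repeated sub-call is expanded the first time; later identical calls just restate its return value):
tree_sum(k=5)
  tree_sum(k=4)
    tree_sum(k=3)
      tree_sum(k=2)
        tree_sum(k=1)
          tree_sum(k=0)
          -> return 2
          tree_sum(k=0)
          -> return 2
        -> return 7
        tree_sum(k=1) -> return 7  (same call as traced above)
      -> return 17
      tree_sum(k=2) -> return 17  (same call as traced above)
    -> return 37
    tree_sum(k=3) -> return 37  (same call as traced above)
  -> return 77
  tree_sum(k=4) -> return 77  (same call as traced above)
-> return 157

Final answer: 157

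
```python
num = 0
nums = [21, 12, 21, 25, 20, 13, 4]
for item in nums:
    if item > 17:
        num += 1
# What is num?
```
Trace:
  num=0
  num=1, item=21
  num=1, item=12
  num=2, item=21
  num=3, item=25
  num=4, item=20
  num=4, item=13
  num=4, item=4

Final answer: 4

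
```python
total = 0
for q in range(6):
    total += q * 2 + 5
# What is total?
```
Trace:
  total=0
  total=5, q=0
  total=12, q=1
  total=21, q=2
  total=32, q=3
  total=45, q=4
  total=60, q=5

Final answer: 60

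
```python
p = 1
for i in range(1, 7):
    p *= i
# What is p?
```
Trace:
  p=1
  p=1, i=1
  p=2, i=2
  p=6, i=3
  p=24, i=4
  p=120, i=5
  p=720, i=6

Final answer: 720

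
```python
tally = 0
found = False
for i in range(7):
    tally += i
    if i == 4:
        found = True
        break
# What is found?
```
Trace:
  tally=0
  tally=0, found=False
  tally=0, found=False, i=0
  tally=1, found=False, i=1
  tally=3, found=False, i=2
  tally=6, found=False, i=3
  tally=10, found=True, i=4

Final answer: True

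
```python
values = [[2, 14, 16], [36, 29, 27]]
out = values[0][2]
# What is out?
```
Trace:
  values=[[2, 14, 16], [36, 29, 27]]
  values=[[2, 14, 16], [36, 29, 27]], out=16

Final answer: 16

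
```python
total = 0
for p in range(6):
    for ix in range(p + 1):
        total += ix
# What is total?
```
Trace:
  total=0
  total=0, p=0, ix=0
  total=0, p=1, ix=0
  total=1, p=1, ix=1
  total=1, p=2, ix=0
  total=2, p=2, ix=1
  total=4, p=2, ix=2
  total=4, p=3, ix=0
  total=5, p=3, ix=1
  total=7, p=3, ix=2
  total=10, p=3, ix=3
  total=10, p=4, ix=0
  total=11, p=4, ix=1
  total=13, p=4, ix=2
  total=16, p=4, ix=3
  total=20, p=4, ix=4
  total=20, p=5, ix=0
  total=21, p=5, ix=1
  total=23, p=5, ix=2
  total=26, p=5, ix=3
  total=30, p=5, ix=4
  total=35, p=5, ix=5

Final answer: 35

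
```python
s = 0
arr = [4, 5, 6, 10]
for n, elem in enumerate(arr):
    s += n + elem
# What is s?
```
Trace:
  s=0
  s=4, n=0, elem=4
  s=10, n=1, elem=5
  s=18, n=2, elem=6
  s=31, n=3, elem=10

Final answer: 31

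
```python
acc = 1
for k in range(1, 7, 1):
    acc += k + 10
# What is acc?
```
Trace:
  acc=1
  acc=12, k=1
  acc=24, k=2
  acc=37, k=3
  acc=51, k=4
  acc=66, k=5
  acc=82, k=6

Final answer: 82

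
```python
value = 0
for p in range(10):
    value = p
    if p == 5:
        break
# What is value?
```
Trace:
  value=0
  value=0, p=0
  value=1, p=1
  value=2, p=2
  value=3, p=3
  value=4, p=4
  value=5, p=5

Final answer: 5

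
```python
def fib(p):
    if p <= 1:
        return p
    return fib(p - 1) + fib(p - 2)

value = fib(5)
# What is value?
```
Call trace (a repeated sub-call is expanded the first time; later identical calls just restate its return value):
fib(p=5)
  fib(p=4)
    fib(p=3)
      fib(p=2)
        fib(p=1)
        -> return 1
        fib(p=0)
        -> return 0
      -> return 1
      fib(p=1)
      -> return 1
    -> return 2
    fib(p=2) -> return 1  (same call as traced above)
  -> return 3
  fib(p=3) -> return 2  (same call as traced above)
-> return 5

Final answer: 5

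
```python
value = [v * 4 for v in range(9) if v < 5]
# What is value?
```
Trace:
  v=0
  v=1
  v=2
  v=3
  v=4
  v=5
  v=6
  v=7
  v=8
  value=[0, 4, 8, 12, 16]

Final answer: [0, 4, 8, 12, 16]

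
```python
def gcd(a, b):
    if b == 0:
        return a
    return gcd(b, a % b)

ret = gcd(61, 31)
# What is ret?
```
Call trace:
gcd(a=61, b=31)
  gcd(a=31, b=30)
    gcd(a=30, b=1)
      gcd(a=1, b=0)
      -> return 1
    -> return 1
  -> return 1
-> return 1

Final answer: 1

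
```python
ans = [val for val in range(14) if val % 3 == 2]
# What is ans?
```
Trace:
  val=0
  val=1
  val=2
  val=3
  val=4
  val=5
  val=6
  val=7
  val=8
  val=9
  val=10
  val=11
  val=12
  val=13
  ans=[2, 5, 8, 11]

Final answer: [2, 5, 8, 11]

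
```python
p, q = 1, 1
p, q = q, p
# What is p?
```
Trace:
  p=1, q=1
  p=1, q=1

Final answer: 1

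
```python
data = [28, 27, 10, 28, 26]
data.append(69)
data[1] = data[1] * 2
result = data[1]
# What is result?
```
Trace:
  data=[28, 27, 10, 28, 26]
  data=[28, 27, 10, 28, 26, 69]
  data=[28, 54, 10, 28, 26, 69]
  data=[28, 54, 10, 28, 26, 69], result=54

Final answer: 54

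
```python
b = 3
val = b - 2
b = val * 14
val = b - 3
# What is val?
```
Trace:
  b=3
  b=3, val=1
  b=14, val=1
  b=14, val=11

Final answer: 11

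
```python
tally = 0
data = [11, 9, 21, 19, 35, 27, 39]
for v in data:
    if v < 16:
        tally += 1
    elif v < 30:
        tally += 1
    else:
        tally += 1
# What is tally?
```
Trace:
  tally=0
  tally=1, v=11
  tally=2, v=9
  tally=3, v=21
  tally=4, v=19
  tally=5, v=35
  tally=6, v=27
  tally=7, v=39

Final answer: 7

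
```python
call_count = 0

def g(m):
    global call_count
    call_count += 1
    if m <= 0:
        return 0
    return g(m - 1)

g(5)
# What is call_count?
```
Call trace:
g(m=5)
  g(m=4)
    g(m=3)
      g(m=2)
        g(m=1)
          g(m=0)
          -> return 0
        -> return 0
      -> return 0
    -> return 0
  -> return 0
-> return 0

call_count is incremented once per call. g is entered once for each m = 5, 4, 3, 2, 1, 0 (the m <= 0 call returns without recursing), i.e. 5 + 1 calls.
call_count = 6

Final answer: 6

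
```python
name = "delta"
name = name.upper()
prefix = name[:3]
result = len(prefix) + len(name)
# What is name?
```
Trace:
  name='delta'
  name='DELTA'
  name='DELTA', prefix='DEL'
  name='DELTA', prefix='DEL', result=8

Final answer: 'DELTA'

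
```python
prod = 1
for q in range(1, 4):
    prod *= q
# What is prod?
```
Trace:
  prod=1
  prod=1, q=1
  prod=2, q=2
  prod=6, q=3

Final answer: 6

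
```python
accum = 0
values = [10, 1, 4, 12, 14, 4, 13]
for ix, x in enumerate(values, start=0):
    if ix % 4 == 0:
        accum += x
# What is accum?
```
Trace:
  accum=0
  accum=10, ix=0, x=10
  accum=10, ix=1, x=1
  accum=10, ix=2, x=4
  accum=10, ix=3, x=12
  accum=24, ix=4, x=14
  accum=24, ix=5, x=4
  accum=24, ix=6, x=13

Final answer: 24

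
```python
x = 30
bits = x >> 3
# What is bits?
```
Trace:
  x=30
  x=30, bits=3

Final answer: 3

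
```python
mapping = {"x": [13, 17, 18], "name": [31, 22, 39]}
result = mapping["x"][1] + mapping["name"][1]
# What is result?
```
Trace:
  mapping={'x': [13, 17, 18], 'name': [31, 22, 39]}
  mapping={'x': [13, 17, 18], 'name': [31, 22, 39]}, result=39

Final answer: 39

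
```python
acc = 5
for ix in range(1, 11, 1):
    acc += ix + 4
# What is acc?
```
Trace:
  acc=5
  acc=10, ix=1
  acc=16, ix=2
  acc=23, ix=3
  acc=31, ix=4
  acc=40, ix=5
  acc=50, ix=6
  acc=61, ix=7
  acc=73, ix=8
  acc=86, ix=9
  acc=100, ix=10

Final answer: 100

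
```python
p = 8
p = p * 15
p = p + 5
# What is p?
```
Trace:
  p=8
  p=120
  p=125

Final answer: 125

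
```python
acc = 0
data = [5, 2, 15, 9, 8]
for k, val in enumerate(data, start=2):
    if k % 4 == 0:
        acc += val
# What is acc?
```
Trace:
  acc=0
  acc=0, k=2, val=5
  acc=0, k=3, val=2
  acc=15, k=4, val=15
  acc=15, k=5, val=9
  acc=15, k=6, val=8

Final answer: 15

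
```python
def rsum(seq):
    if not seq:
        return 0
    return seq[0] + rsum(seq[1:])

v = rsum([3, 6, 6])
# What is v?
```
Call trace:
rsum(seq=[3, 6, 6])
  rsum(seq=[6, 6])
    rsum(seq=[6])
      rsum(seq=[])
      -> return 0
    -> return 6
  -> return 12
-> return 15

Final answer: 15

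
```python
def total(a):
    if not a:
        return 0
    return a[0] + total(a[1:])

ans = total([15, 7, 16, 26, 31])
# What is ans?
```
Call trace:
total(a=[15, 7, 16, 26, 31])
  total(a=[7, 16, 26, 31])
    total(a=[16, 26, 31])
      total(a=[26, 31])
        total(a=[31])
          total(a=[])
          -> return 0
        -> return 31
      -> return 57
    -> return 73
  -> return 80
-> return 95

Final answer: 95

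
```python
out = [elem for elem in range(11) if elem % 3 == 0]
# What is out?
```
Trace:
  elem=0
  elem=1
  elem=2
  elem=3
  elem=4
  elem=5
  elem=6
  elem=7
  elem=8
  elem=9
  elem=10
  out=[0, 3, 6, 9]

Final answer: [0, 3, 6, 9]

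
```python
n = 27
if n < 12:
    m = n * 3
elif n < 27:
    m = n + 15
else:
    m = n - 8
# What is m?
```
Trace:
  n=27
  n=27, m=19

Final answer: 19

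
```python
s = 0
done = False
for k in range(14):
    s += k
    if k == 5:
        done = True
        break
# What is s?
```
Trace:
  s=0
  s=0, done=False
  s=0, done=False, k=0
  s=1, done=False, k=1
  s=3, done=False, k=2
  s=6, done=False, k=3
  s=10, done=False, k=4
  s=15, done=True, k=5

Final answer: 15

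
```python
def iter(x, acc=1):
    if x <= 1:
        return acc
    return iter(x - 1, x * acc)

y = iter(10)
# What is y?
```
Call trace:
iter(x=10, acc=1)
  iter(x=9, acc=10)
    iter(x=8, acc=90)
      iter(x=7, acc=720)
        iter(x=6, acc=5040)
          iter(x=5, acc=30240)
            iter(x=4, acc=151200)
              iter(x=3, acc=604800)
                iter(x=2, acc=1814400)
                  iter(x=1, acc=3628800)
                  -> return 3628800
                -> return 3628800
              -> return 3628800
            -> return 3628800
          -> return 3628800
        -> return 3628800
      -> return 3628800
    -> return 3628800
  -> return 3628800
-> return 3628800

Final answer: 3628800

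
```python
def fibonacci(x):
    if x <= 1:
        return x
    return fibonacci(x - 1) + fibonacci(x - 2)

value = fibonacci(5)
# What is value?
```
Call trace (a repeated sub-call is expanded the first time; later identical calls just restate its return value):
fibonacci(x=5)
  fibonacci(x=4)
    fibonacci(x=3)
      fibonacci(x=2)
        fibonacci(x=1)
        -> return 1
        fibonacci(x=0)
        -> return 0
      -> return 1
      fibonacci(x=1)
      -> return 1
    -> return 2
    fibonacci(x=2) -> return 1  (same call as traced above)
  -> return 3
  fibonacci(x=3) -> return 2  (same call as traced above)
-> return 5

Final answer: 5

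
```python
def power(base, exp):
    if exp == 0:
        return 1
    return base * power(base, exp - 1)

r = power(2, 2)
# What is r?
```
Call trace:
power(base=2, exp=2)
  power(base=2, exp=1)
    power(base=2, exp=0)
    -> return 1
  -> return 2
-> return 4

Final answer: 4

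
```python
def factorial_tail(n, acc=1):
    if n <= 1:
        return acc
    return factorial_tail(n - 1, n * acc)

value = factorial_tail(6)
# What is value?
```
Call trace:
factorial_tail(n=6, acc=1)
  factorial_tail(n=5, acc=6)
    factorial_tail(n=4, acc=30)
      factorial_tail(n=3, acc=120)
        factorial_tail(n=2, acc=360)
          factorial_tail(n=1, acc=720)
          -> return 720
        -> return 720
      -> return 720
    -> return 720
  -> return 720
-> return 720

Final answer: 720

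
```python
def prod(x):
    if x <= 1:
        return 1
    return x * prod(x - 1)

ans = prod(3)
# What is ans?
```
Call trace:
prod(x=3)
  prod(x=2)
    prod(x=1)
    -> return 1
  -> return 2
-> return 6

Final answer: 6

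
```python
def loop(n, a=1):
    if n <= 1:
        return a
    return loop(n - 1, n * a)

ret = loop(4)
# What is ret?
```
Call trace:
loop(n=4, a=1)
  loop(n=3, a=4)
    loop(n=2, a=12)
      loop(n=1, a=24)
      -> return 24
    -> return 24
  -> return 24
-> return 24

Final answer: 24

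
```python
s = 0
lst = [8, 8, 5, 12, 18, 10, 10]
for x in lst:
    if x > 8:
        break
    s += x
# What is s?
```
Trace:
  s=0
  s=8, x=8
  s=16, x=8
  s=21, x=5
  s=21, x=12

Final answer: 21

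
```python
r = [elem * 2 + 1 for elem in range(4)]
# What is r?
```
Trace:
  elem=0
  elem=1
  elem=2
  elem=3
  r=[1, 3, 5, 7]

Final answer: [1, 3, 5, 7]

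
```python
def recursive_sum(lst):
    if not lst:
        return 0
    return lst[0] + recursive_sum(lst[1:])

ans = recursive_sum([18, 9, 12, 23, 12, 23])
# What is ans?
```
Call trace:
recursive_sum(lst=[18, 9, 12, 23, 12, 23])
  recursive_sum(lst=[9, 12, 23, 12, 23])
    recursive_sum(lst=[12, 23, 12, 23])
      recursive_sum(lst=[23, 12, 23])
        recursive_sum(lst=[12, 23])
          recursive_sum(lst=[23])
            recursive_sum(lst=[])
            -> return 0
          -> return 23
        -> return 35
      -> return 58
    -> return 70
  -> return 79
-> return 97

Final answer: 97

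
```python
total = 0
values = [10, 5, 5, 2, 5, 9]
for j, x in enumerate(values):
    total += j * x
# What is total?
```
Trace:
  total=0
  total=0, j=0, x=10
  total=5, j=1, x=5
  total=15, j=2, x=5
  total=21, j=3, x=2
  total=41, j=4, x=5
  total=86, j=5, x=9

Final answer: 86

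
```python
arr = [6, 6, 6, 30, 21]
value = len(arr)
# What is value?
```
Trace:
  arr=[6, 6, 6, 30, 21]
  arr=[6, 6, 6, 30, 21], value=5

Final answer: 5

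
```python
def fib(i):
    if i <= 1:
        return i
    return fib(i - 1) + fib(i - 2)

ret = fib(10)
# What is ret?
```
Call trace (a repeated sub-call is expanded the first time; later identical calls just restate its return value):
fib(i=10)
  fib(i=9)
    fib(i=8)
      fib(i=7)
        fib(i=6)
          fib(i=5)
            fib(i=4)
              fib(i=3)
                fib(i=2)
                  fib(i=1)
                  -> return 1
                  fib(i=0)
                  -> return 0
                -> return 1
                fib(i=1)
                -> return 1
              -> return 2
              fib(i=2) -> return 1  (same call as traced above)
            -> return 3
            fib(i=3) -> return 2  (same call as traced above)
          -> return 5
          fib(i=4) -> return 3  (same call as traced above)
        -> return 8
        fib(i=5) -> return 5  (same call as traced above)
      -> return 13
      fib(i=6) -> return 8  (same call as traced above)
    -> return 21
    fib(i=7) -> return 13  (same call as traced above)
  -> return 34
  fib(i=8) -> return 21  (same call as traced above)
-> return 55

Final answer: 55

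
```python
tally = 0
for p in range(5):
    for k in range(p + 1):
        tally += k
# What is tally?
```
Trace:
  tally=0
  tally=0, p=0, k=0
  tally=0, p=1, k=0
  tally=1, p=1, k=1
  tally=1, p=2, k=0
  tally=2, p=2, k=1
  tally=4, p=2, k=2
  tally=4, p=3, k=0
  tally=5, p=3, k=1
  tally=7, p=3, k=2
  tally=10, p=3, k=3
  tally=10, p=4, k=0
  tally=11, p=4, k=1
  tally=13, p=4, k=2
  tally=16, p=4, k=3
  tally=20, p=4, k=4

Final answer: 20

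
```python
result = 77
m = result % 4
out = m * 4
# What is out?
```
Trace:
  result=77
  result=77, m=1
  result=77, m=1, out=4

Final answer: 4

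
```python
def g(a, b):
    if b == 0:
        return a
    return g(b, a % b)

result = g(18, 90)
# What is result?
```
Call trace:
g(a=18, b=90)
  g(a=90, b=18)
    g(a=18, b=0)
    -> return 18
  -> return 18
-> return 18

Final answer: 18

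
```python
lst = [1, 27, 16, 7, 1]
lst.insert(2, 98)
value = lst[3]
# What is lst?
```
Trace:
  lst=[1, 27, 16, 7, 1]
  lst=[1, 27, 98, 16, 7, 1]
  lst=[1, 27, 98, 16, 7, 1], value=16

Final answer: [1, 27, 98, 16, 7, 1]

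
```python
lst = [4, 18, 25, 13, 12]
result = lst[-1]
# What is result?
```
Trace:
  lst=[4, 18, 25, 13, 12]
  lst=[4, 18, 25, 13, 12], result=12

Final answer: 12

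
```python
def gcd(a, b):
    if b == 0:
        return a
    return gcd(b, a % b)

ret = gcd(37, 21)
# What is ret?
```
Call trace:
gcd(a=37, b=21)
  gcd(a=21, b=16)
    gcd(a=16, b=5)
      gcd(a=5, b=1)
        gcd(a=1, b=0)
        -> return 1
      -> return 1
    -> return 1
  -> return 1
-> return 1

Final answer: 1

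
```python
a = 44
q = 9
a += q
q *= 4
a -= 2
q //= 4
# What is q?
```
Trace:
  a=44
  a=44, q=9
  a=53, q=9
  a=53, q=36
  a=51, q=36
  a=51, q=9

Final answer: 9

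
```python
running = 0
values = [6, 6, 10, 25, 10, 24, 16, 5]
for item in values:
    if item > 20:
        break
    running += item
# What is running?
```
Trace:
  running=0
  running=6, item=6
  running=12, item=6
  running=22, item=10
  running=22, item=25

Final answer: 22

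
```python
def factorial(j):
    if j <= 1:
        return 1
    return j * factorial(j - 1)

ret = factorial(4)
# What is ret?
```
Call trace:
factorial(j=4)
  factorial(j=3)
    factorial(j=2)
      factorial(j=1)
      -> return 1
    -> return 2
  -> return 6
-> return 24

Final answer: 24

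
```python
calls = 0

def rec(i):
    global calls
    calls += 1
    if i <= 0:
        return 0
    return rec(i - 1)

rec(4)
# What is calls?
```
Call trace:
rec(i=4)
  rec(i=3)
    rec(i=2)
      rec(i=1)
        rec(i=0)
        -> return 0
      -> return 0
    -> return 0
  -> return 0
-> return 0

calls is incremented once per call. rec is entered once for each i = 4, 3, 2, 1, 0 (the i <= 0 call returns without recursing), i.e. 4 + 1 calls.
calls = 5

Final answer: 5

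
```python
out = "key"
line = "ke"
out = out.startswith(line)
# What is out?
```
Trace:
  out='key'
  out='key', line='ke'
  out=True, line='ke'

Final answer: True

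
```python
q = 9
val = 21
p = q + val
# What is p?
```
Trace:
  q=9
  q=9, val=21
  q=9, val=21, p=30

Final answer: 30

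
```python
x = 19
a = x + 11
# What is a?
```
Trace:
  x=19
  x=19, a=30

Final answer: 30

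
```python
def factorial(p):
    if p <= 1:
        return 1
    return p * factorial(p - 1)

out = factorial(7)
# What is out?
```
Call trace:
factorial(p=7)
  factorial(p=6)
    factorial(p=5)
      factorial(p=4)
        factorial(p=3)
          factorial(p=2)
            factorial(p=1)
            -> return 1
          -> return 2
        -> return 6
      -> return 24
    -> return 120
  -> return 720
-> return 5040

Final answer: 5040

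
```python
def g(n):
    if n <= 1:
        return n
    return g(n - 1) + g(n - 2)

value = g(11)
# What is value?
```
Call trace (a repeated sub-call is expanded the first time; later identical calls just restate its return value):
g(n=11)
  g(n=10)
    g(n=9)
      g(n=8)
        g(n=7)
          g(n=6)
            g(n=5)
              g(n=4)
                g(n=3)
                  g(n=2)
                    g(n=1)
                    -> return 1
                    g(n=0)
                    -> return 0
                  -> return 1
                  g(n=1)
                  -> return 1
                -> return 2
                g(n=2) -> return 1  (same call as traced above)
              -> return 3
              g(n=3) -> return 2  (same call as traced above)
            -> return 5
            g(n=4) -> return 3  (same call as traced above)
          -> return 8
          g(n=5) -> return 5  (same call as traced above)
        -> return 13
        g(n=6) -> return 8  (same call as traced above)
      -> return 21
      g(n=7) -> return 13  (same call as traced above)
    -> return 34
    g(n=8) -> return 21  (same call as traced above)
  -> return 55
  g(n=9) -> return 34  (same call as traced above)
-> return 89

Final answer: 89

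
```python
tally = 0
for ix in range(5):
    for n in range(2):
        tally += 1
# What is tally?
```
Trace:
  tally=0
  tally=1, ix=0, n=0
  tally=2, ix=0, n=1
  tally=3, ix=1, n=0
  tally=4, ix=1, n=1
  tally=5, ix=2, n=0
  tally=6, ix=2, n=1
  tally=7, ix=3, n=0
  tally=8, ix=3, n=1
  tally=9, ix=4, n=0
  tally=10, ix=4, n=1

Final answer: 10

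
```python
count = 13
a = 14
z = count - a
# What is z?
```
Trace:
  count=13
  count=13, a=14
  count=13, a=14, z=-1

Final answer: -1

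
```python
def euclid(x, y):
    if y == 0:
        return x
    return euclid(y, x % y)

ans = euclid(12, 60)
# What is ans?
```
Call trace:
euclid(x=12, y=60)
  euclid(x=60, y=12)
    euclid(x=12, y=0)
    -> return 12
  -> return 12
-> return 12

Final answer: 12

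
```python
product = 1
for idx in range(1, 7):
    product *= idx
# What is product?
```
Trace:
  product=1
  product=1, idx=1
  product=2, idx=2
  product=6, idx=3
  product=24, idx=4
  product=120, idx=5
  product=720, idx=6

Final answer: 720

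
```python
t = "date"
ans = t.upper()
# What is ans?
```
Trace:
  t='date'
  t='date', ans='DATE'

Final answer: 'DATE'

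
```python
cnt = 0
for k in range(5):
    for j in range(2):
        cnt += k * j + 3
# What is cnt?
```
Trace:
  cnt=0
  cnt=3, k=0, j=0
  cnt=6, k=0, j=1
  cnt=9, k=1, j=0
  cnt=13, k=1, j=1
  cnt=16, k=2, j=0
  cnt=21, k=2, j=1
  cnt=24, k=3, j=0
  cnt=30, k=3, j=1
  cnt=33, k=4, j=0
  cnt=40, k=4, j=1

Final answer: 40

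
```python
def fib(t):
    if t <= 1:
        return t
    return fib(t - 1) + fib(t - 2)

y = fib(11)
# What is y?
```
Call trace (a repeated sub-call is expanded the first time; later identical calls just restate its return value):
fib(t=11)
  fib(t=10)
    fib(t=9)
      fib(t=8)
        fib(t=7)
          fib(t=6)
            fib(t=5)
              fib(t=4)
                fib(t=3)
                  fib(t=2)
                    fib(t=1)
                    -> return 1
                    fib(t=0)
                    -> return 0
                  -> return 1
                  fib(t=1)
                  -> return 1
                -> return 2
                fib(t=2) -> return 1  (same call as traced above)
              -> return 3
              fib(t=3) -> return 2  (same call as traced above)
            -> return 5
            fib(t=4) -> return 3  (same call as traced above)
          -> return 8
          fib(t=5) -> return 5  (same call as traced above)
        -> return 13
        fib(t=6) -> return 8  (same call as traced above)
      -> return 21
      fib(t=7) -> return 13  (same call as traced above)
    -> return 34
    fib(t=8) -> return 21  (same call as traced above)
  -> return 55
  fib(t=9) -> return 34  (same call as traced above)
-> return 89

Final answer: 89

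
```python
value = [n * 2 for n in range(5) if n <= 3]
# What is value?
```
Trace:
  n=0
  n=1
  n=2
  n=3
  n=4
  value=[0, 2, 4, 6]

Final answer: [0, 2, 4, 6]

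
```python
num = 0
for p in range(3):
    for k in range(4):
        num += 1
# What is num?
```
Trace:
  num=0
  num=1, p=0, k=0
  num=2, p=0, k=1
  num=3, p=0, k=2
  num=4, p=0, k=3
  num=5, p=1, k=0
  num=6, p=1, k=1
  num=7, p=1, k=2
  num=8, p=1, k=3
  num=9, p=2, k=0
  num=10, p=2, k=1
  num=11, p=2, k=2
  num=12, p=2, k=3

Final answer: 12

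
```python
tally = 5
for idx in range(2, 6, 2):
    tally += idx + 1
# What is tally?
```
Trace:
  tally=5
  tally=8, idx=2
  tally=13, idx=4

Final answer: 13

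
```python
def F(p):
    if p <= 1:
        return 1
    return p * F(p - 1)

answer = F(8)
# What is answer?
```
Call trace:
F(p=8)
  F(p=7)
    F(p=6)
      F(p=5)
        F(p=4)
          F(p=3)
            F(p=2)
              F(p=1)
              -> return 1
            -> return 2
          -> return 6
        -> return 24
      -> return 120
    -> return 720
  -> return 5040
-> return 40320

Final answer: 40320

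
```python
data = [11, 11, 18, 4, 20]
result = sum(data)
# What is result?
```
Trace:
  data=[11, 11, 18, 4, 20]
  data=[11, 11, 18, 4, 20], result=64

Final answer: 64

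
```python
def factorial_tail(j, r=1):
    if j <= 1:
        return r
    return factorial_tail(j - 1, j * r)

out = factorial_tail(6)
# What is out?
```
Call trace:
factorial_tail(j=6, r=1)
  factorial_tail(j=5, r=6)
    factorial_tail(j=4, r=30)
      factorial_tail(j=3, r=120)
        factorial_tail(j=2, r=360)
          factorial_tail(j=1, r=720)
          -> return 720
        -> return 720
      -> return 720
    -> return 720
  -> return 720
-> return 720

Final answer: 720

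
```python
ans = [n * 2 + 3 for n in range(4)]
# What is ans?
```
Trace:
  n=0
  n=1
  n=2
  n=3
  ans=[3, 5, 7, 9]

Final answer: [3, 5, 7, 9]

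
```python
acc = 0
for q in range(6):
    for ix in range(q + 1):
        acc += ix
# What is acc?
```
Trace:
  acc=0
  acc=0, q=0, ix=0
  acc=0, q=1, ix=0
  acc=1, q=1, ix=1
  acc=1, q=2, ix=0
  acc=2, q=2, ix=1
  acc=4, q=2, ix=2
  acc=4, q=3, ix=0
  acc=5, q=3, ix=1
  acc=7, q=3, ix=2
  acc=10, q=3, ix=3
  acc=10, q=4, ix=0
  acc=11, q=4, ix=1
  acc=13, q=4, ix=2
  acc=16, q=4, ix=3
  acc=20, q=4, ix=4
  acc=20, q=5, ix=0
  acc=21, q=5, ix=1
  acc=23, q=5, ix=2
  acc=26, q=5, ix=3
  acc=30, q=5, ix=4
  acc=35, q=5, ix=5

Final answer: 35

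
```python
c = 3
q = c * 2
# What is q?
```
Trace:
  c=3
  c=3, q=6

Final answer: 6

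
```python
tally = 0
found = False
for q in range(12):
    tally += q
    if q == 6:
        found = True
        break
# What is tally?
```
Trace:
  tally=0
  tally=0, found=False
  tally=0, found=False, q=0
  tally=1, found=False, q=1
  tally=3, found=False, q=2
  tally=6, found=False, q=3
  tally=10, found=False, q=4
  tally=15, found=False, q=5
  tally=21, found=True, q=6

Final answer: 21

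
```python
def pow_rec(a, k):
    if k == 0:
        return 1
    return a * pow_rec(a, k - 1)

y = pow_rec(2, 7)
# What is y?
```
Call trace:
pow_rec(a=2, k=7)
  pow_rec(a=2, k=6)
    pow_rec(a=2, k=5)
      pow_rec(a=2, k=4)
        pow_rec(a=2, k=3)
          pow_rec(a=2, k=2)
            pow_rec(a=2, k=1)
              pow_rec(a=2, k=0)
              -> return 1
            -> return 2
          -> return 4
        -> return 8
      -> return 16
    -> return 32
  -> return 64
-> return 128

Final answer: 128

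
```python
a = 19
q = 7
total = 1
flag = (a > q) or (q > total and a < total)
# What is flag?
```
Trace:
  a=19
  a=19, q=7
  a=19, q=7, total=1
  a=19, q=7, total=1, flag=True

Final answer: True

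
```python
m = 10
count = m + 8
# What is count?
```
Trace:
  m=10
  m=10, count=18

Final answer: 18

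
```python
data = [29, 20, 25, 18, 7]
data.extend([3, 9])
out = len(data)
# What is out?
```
Trace:
  data=[29, 20, 25, 18, 7]
  data=[29, 20, 25, 18, 7, 3, 9]
  data=[29, 20, 25, 18, 7, 3, 9], out=7

Final answer: 7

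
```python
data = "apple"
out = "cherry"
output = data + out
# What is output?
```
Trace:
  data='apple'
  data='apple', out='cherry'
  data='apple', out='cherry', output='applecherry'

Final answer: 'applecherry'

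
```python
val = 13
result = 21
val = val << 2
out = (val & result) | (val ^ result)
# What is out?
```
Trace:
  val=13
  val=13, result=21
  val=52, result=21
  val=52, result=21, out=53

Final answer: 53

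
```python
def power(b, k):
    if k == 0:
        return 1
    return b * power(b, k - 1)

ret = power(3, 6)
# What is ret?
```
Call trace:
power(b=3, k=6)
  power(b=3, k=5)
    power(b=3, k=4)
      power(b=3, k=3)
        power(b=3, k=2)
          power(b=3, k=1)
            power(b=3, k=0)
            -> return 1
          -> return 3
        -> return 9
      -> return 27
    -> return 81
  -> return 243
-> return 729

Final answer: 729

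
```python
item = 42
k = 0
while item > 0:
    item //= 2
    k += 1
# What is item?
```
Trace:
  item=42
  item=42, k=0
  item=21, k=1
  item=10, k=2
  item=5, k=3
  item=2, k=4
  item=1, k=5
  item=0, k=6

Final answer: 0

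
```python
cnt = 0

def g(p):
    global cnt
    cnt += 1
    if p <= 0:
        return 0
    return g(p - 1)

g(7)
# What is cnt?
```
Call trace:
g(p=7)
  g(p=6)
    g(p=5)
      g(p=4)
        g(p=3)
          g(p=2)
            g(p=1)
              g(p=0)
              -> return 0
            -> return 0
          -> return 0
        -> return 0
      -> return 0
    -> return 0
  -> return 0
-> return 0

cnt is incremented once per call. g is entered once for each p = 7, 6, 5, 4, 3, 2, 1, 0 (the p <= 0 call returns without recursing), i.e. 7 + 1 calls.
cnt = 8

Final answer: 8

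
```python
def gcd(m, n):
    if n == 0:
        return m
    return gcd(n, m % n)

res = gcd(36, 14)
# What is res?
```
Call trace:
gcd(m=36, n=14)
  gcd(m=14, n=8)
    gcd(m=8, n=6)
      gcd(m=6, n=2)
        gcd(m=2, n=0)
        -> return 2
      -> return 2
    -> return 2
  -> return 2
-> return 2

Final answer: 2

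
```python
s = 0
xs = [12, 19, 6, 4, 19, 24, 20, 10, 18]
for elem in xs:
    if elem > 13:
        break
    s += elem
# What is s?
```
Trace:
  s=0
  s=12, elem=12
  s=12, elem=19

Final answer: 12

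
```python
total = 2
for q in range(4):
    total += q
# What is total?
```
Trace:
  total=2
  total=2, q=0
  total=3, q=1
  total=5, q=2
  total=8, q=3

Final answer: 8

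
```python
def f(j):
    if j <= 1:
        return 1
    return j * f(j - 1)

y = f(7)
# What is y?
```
Call trace:
f(j=7)
  f(j=6)
    f(j=5)
      f(j=4)
        f(j=3)
          f(j=2)
            f(j=1)
            -> return 1
          -> return 2
        -> return 6
      -> return 24
    -> return 120
  -> return 720
-> return 5040

Final answer: 5040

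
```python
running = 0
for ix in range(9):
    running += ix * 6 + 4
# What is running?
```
Trace:
  running=0
  running=4, ix=0
  running=14, ix=1
  running=30, ix=2
  running=52, ix=3
  running=80, ix=4
  running=114, ix=5
  running=154, ix=6
  running=200, ix=7
  running=252, ix=8

Final answer: 252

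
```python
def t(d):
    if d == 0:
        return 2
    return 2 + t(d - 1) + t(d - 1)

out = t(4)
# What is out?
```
Call trace (a repeated sub-call is expanded the first time; later identical calls just restate its return value):
t(d=4)
  t(d=3)
    t(d=2)
      t(d=1)
        t(d=0)
        -> return 2
        t(d=0)
        -> return 2
      -> return 6
      t(d=1) -> return 6  (same call as traced above)
    -> return 14
    t(d=2) -> return 14  (same call as traced above)
  -> return 30
  t(d=3) -> return 30  (same call as traced above)
-> return 62

Final answer: 62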